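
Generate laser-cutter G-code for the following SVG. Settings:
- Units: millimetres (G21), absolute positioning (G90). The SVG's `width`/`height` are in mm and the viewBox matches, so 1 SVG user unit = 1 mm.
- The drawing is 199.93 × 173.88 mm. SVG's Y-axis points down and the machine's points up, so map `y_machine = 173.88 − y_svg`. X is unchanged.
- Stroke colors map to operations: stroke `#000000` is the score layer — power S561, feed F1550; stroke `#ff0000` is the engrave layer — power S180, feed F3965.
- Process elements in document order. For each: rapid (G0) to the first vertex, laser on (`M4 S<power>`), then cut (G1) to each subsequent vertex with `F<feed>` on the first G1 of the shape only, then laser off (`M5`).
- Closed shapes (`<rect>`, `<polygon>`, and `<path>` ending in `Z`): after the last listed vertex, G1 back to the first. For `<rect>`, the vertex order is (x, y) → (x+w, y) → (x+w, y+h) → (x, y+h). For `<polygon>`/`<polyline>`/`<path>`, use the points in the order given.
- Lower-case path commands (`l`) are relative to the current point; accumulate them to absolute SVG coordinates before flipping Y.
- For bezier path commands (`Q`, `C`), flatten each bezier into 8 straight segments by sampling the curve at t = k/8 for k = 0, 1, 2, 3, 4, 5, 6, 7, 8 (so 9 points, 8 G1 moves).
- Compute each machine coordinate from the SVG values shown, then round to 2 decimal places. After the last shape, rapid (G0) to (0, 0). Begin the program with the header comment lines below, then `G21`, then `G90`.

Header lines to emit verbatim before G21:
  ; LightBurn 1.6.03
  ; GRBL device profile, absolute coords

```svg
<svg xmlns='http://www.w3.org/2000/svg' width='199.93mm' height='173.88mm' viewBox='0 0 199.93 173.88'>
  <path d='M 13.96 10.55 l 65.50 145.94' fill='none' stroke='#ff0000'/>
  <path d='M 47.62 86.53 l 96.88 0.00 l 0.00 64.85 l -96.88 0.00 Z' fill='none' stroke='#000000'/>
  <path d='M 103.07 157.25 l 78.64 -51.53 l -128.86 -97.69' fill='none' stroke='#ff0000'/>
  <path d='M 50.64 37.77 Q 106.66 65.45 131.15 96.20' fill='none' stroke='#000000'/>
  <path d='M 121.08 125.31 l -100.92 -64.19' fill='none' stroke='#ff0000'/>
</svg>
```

viewBox `0 0 199.93 173.88` with mm width/height → 1 unit = 1 mm. Flip: y_m = 173.88 − y_svg.

**Shape 1** — `<path>` line segment, stroke `#ff0000` → engrave (S180, F3965). Machine vertices: (13.96,163.33) → (79.46,17.39). Open path.

**Shape 2** — `<path>` rectangle, stroke `#000000` → score (S561, F1550). Machine vertices: (47.62,87.35) → (144.50,87.35) → (144.50,22.50) → (47.62,22.50) → (47.62,87.35). Closed: final G1 returns to the first vertex.

**Shape 3** — `<path>` open polyline, stroke `#ff0000` → engrave (S180, F3965). Machine vertices: (103.07,16.63) → (181.71,68.16) → (52.85,165.85). Open path.

**Shape 4** — `<path>` quadratic bezier, stroke `#000000` → score (S561, F1550). Control points (SVG): P0=(50.64,37.77), P1=(106.66,65.45), P2=(131.15,96.20); sampled at t=k/8. Machine vertices: (50.64,136.11) → (64.15,129.14) → (76.68,122.08) → (88.22,114.92) → (98.78,107.66) → (108.35,100.31) → (116.93,92.86) → (124.53,85.32) → (131.15,77.68). Open path.

**Shape 5** — `<path>` line segment, stroke `#ff0000` → engrave (S180, F3965). Machine vertices: (121.08,48.57) → (20.16,112.76). Open path.

; LightBurn 1.6.03
; GRBL device profile, absolute coords
G21
G90
G0 X13.96 Y163.33
M4 S180
G1 X79.46 Y17.39 F3965
M5
G0 X47.62 Y87.35
M4 S561
G1 X144.50 Y87.35 F1550
G1 X144.50 Y22.50
G1 X47.62 Y22.50
G1 X47.62 Y87.35
M5
G0 X103.07 Y16.63
M4 S180
G1 X181.71 Y68.16 F3965
G1 X52.85 Y165.85
M5
G0 X50.64 Y136.11
M4 S561
G1 X64.15 Y129.14 F1550
G1 X76.68 Y122.08
G1 X88.22 Y114.92
G1 X98.78 Y107.66
G1 X108.35 Y100.31
G1 X116.93 Y92.86
G1 X124.53 Y85.32
G1 X131.15 Y77.68
M5
G0 X121.08 Y48.57
M4 S180
G1 X20.16 Y112.76 F3965
M5
G0 X0.00 Y0.00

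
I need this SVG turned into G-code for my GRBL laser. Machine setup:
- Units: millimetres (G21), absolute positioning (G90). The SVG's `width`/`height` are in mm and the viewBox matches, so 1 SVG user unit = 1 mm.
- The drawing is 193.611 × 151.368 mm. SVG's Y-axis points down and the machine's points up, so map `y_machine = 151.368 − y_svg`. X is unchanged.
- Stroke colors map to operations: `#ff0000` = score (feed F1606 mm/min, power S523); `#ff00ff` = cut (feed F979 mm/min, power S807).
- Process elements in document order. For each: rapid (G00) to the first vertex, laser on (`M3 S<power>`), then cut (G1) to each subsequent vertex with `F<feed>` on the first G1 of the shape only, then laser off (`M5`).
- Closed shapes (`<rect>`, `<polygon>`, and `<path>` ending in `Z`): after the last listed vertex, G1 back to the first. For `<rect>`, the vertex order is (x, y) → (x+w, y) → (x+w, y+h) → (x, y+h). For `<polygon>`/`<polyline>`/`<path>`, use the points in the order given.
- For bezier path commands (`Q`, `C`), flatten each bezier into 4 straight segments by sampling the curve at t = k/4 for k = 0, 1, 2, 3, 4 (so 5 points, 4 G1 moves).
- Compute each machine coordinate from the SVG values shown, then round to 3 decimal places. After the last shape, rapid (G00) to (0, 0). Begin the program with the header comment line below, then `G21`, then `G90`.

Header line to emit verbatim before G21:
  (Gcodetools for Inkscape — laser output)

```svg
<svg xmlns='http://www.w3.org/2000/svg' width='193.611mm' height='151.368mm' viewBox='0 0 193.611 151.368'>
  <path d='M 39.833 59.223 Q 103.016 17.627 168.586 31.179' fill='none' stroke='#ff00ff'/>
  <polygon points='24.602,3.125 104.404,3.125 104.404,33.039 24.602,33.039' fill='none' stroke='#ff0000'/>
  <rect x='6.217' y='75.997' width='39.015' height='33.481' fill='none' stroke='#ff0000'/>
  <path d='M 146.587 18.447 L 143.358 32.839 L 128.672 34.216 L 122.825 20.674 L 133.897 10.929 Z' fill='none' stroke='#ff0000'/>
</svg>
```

(Gcodetools for Inkscape — laser output)
G21
G90
G00 X39.833 Y92.145
M3 S807
G1 X71.574 Y109.496 F979
G1 X103.613 Y119.954
G1 X135.950 Y123.518
G1 X168.586 Y120.189
M5
G00 X24.602 Y148.243
M3 S523
G1 X104.404 Y148.243 F1606
G1 X104.404 Y118.329
G1 X24.602 Y118.329
G1 X24.602 Y148.243
M5
G00 X6.217 Y75.371
M3 S523
G1 X45.232 Y75.371 F1606
G1 X45.232 Y41.890
G1 X6.217 Y41.890
G1 X6.217 Y75.371
M5
G00 X146.587 Y132.921
M3 S523
G1 X143.358 Y118.529 F1606
G1 X128.672 Y117.152
G1 X122.825 Y130.694
G1 X133.897 Y140.439
G1 X146.587 Y132.921
M5
G00 X0.000 Y0.000

Since the viewBox matches the mm dimensions, user units are millimetres directly. The only transform is the Y-flip y_m = 151.368 − y_svg.

Shape 1 is a quadratic bezier drawn with `<path>`. Its stroke #ff00ff means cut at S807, F979. After flipping Y the toolpath is (39.833,92.145) → (71.574,109.496) → (103.613,119.954) → (135.950,123.518) → (168.586,120.189).

Shape 2 is a rectangle drawn with `<polygon>`. Its stroke #ff0000 means score at S523, F1606. After flipping Y the toolpath is (24.602,148.243) → (104.404,148.243) → (104.404,118.329) → (24.602,118.329) → (24.602,148.243), returning to the start.

Shape 3 is a rectangle drawn with `<rect>`. Its stroke #ff0000 means score at S523, F1606. After flipping Y the toolpath is (6.217,75.371) → (45.232,75.371) → (45.232,41.890) → (6.217,41.890) → (6.217,75.371), returning to the start.

Shape 4 is a regular polygon drawn with `<path>`. Its stroke #ff0000 means score at S523, F1606. After flipping Y the toolpath is (146.587,132.921) → (143.358,118.529) → (128.672,117.152) → (122.825,130.694) → (133.897,140.439) → (146.587,132.921), returning to the start.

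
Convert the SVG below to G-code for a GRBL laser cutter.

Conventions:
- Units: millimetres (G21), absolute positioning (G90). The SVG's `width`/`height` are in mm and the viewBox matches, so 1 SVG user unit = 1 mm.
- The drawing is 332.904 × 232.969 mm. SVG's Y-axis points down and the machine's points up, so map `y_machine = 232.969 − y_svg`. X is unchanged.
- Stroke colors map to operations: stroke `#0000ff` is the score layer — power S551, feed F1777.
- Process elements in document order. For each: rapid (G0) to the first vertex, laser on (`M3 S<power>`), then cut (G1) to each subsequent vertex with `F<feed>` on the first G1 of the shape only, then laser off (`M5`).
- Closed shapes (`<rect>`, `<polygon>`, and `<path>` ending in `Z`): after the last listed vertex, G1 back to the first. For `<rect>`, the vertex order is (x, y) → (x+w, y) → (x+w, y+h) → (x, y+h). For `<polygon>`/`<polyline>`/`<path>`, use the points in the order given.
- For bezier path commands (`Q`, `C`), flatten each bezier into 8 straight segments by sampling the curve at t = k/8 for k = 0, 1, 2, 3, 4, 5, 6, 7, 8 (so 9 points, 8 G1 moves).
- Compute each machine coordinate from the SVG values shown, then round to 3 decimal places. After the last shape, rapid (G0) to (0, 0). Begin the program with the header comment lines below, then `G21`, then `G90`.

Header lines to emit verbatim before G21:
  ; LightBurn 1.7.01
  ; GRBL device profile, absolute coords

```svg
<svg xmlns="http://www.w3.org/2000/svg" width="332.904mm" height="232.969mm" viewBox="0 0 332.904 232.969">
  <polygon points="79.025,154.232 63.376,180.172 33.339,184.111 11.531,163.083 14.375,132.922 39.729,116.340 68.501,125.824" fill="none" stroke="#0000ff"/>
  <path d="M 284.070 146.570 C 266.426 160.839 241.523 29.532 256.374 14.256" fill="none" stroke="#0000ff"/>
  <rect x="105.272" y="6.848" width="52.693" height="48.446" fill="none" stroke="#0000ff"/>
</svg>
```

; LightBurn 1.7.01
; GRBL device profile, absolute coords
G21
G90
G0 X79.025 Y78.737
M3 S551
G1 X63.376 Y52.797 F1777
G1 X33.339 Y48.858
G1 X11.531 Y69.886
G1 X14.375 Y100.047
G1 X39.729 Y116.629
G1 X68.501 Y107.145
G1 X79.025 Y78.737
M5
G0 X284.070 Y86.399
M3 S551
G1 X277.205 Y87.361 F1777
G1 X270.211 Y98.905
G1 X263.637 Y117.966
G1 X258.036 Y141.477
G1 X253.959 Y166.373
G1 X251.955 Y189.588
G1 X252.577 Y208.056
G1 X256.374 Y218.713
M5
G0 X105.272 Y226.121
M3 S551
G1 X157.965 Y226.121 F1777
G1 X157.965 Y177.675
G1 X105.272 Y177.675
G1 X105.272 Y226.121
M5
G0 X0.000 Y0.000

1 u = 1 mm; y_m = 232.969 − y.

[1] `<polygon>` regular polygon, #0000ff→score S551 F1777: (79.025,78.737) → (63.376,52.797) → (33.339,48.858) → (11.531,69.886) → (14.375,100.047) → (39.729,116.629) → (68.501,107.145) → (79.025,78.737) (closed)

[2] `<path>` cubic bezier, #0000ff→score S551 F1777: (284.070,86.399) → (277.205,87.361) → (270.211,98.905) → (263.637,117.966) → (258.036,141.477) → (253.959,166.373) → (251.955,189.588) → (252.577,208.056) → (256.374,218.713)

[3] `<rect>` rectangle, #0000ff→score S551 F1777: (105.272,226.121) → (157.965,226.121) → (157.965,177.675) → (105.272,177.675) → (105.272,226.121) (closed)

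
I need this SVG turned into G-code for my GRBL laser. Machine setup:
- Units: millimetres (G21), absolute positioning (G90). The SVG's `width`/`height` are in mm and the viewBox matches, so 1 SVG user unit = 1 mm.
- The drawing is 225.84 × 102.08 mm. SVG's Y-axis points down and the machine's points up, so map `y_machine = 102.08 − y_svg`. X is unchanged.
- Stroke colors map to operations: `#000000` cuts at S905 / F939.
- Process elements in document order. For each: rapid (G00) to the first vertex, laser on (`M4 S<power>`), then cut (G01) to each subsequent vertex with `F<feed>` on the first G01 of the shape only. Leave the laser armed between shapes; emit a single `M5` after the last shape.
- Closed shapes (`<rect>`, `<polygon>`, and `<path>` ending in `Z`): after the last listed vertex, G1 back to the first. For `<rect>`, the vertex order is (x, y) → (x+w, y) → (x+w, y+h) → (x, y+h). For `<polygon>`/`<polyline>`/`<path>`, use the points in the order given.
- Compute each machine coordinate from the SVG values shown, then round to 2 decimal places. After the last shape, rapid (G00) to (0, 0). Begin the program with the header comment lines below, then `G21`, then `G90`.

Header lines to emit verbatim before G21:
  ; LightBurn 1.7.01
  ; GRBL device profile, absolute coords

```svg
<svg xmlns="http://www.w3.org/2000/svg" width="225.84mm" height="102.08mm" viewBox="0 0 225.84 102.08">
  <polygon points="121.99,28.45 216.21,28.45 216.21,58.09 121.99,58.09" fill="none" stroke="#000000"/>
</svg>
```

1 u = 1 mm; y_m = 102.08 − y.

[1] `<polygon>` rectangle, #000000→cut S905 F939: (121.99,73.63) → (216.21,73.63) → (216.21,43.99) → (121.99,43.99) → (121.99,73.63) (closed)

; LightBurn 1.7.01
; GRBL device profile, absolute coords
G21
G90
G00 X121.99 Y73.63
M4 S905
G01 X216.21 Y73.63 F939
G01 X216.21 Y43.99
G01 X121.99 Y43.99
G01 X121.99 Y73.63
M5
G00 X0.00 Y0.00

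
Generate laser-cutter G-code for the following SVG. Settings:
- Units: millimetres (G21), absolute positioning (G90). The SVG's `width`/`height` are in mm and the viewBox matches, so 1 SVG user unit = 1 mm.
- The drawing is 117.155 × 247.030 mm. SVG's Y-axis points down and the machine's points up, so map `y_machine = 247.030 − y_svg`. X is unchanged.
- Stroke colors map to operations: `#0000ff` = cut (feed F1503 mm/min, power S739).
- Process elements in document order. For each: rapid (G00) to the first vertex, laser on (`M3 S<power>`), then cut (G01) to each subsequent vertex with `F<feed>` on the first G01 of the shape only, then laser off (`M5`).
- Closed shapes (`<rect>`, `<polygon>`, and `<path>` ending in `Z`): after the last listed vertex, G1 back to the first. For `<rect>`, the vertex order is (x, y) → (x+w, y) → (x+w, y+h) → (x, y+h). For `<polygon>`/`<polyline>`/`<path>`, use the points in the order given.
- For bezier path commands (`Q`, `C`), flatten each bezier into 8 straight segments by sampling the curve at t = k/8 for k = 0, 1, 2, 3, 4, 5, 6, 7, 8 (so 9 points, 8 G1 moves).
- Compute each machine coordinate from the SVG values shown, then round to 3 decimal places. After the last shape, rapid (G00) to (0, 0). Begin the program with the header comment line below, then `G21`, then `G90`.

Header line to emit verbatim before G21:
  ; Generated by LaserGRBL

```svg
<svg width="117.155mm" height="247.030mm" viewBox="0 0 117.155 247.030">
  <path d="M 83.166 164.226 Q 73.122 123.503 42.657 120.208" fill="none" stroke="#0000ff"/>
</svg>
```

; Generated by LaserGRBL
G21
G90
G00 X83.166 Y82.804
M3 S739
G01 X80.336 Y92.400 F1503
G01 X76.868 Y100.826
G01 X72.761 Y108.083
G01 X68.017 Y114.170
G01 X62.634 Y119.087
G01 X56.613 Y122.835
G01 X49.954 Y125.413
G01 X42.657 Y126.822
M5
G00 X0.000 Y0.000

1 u = 1 mm; y_m = 247.030 − y.

[1] `<path>` quadratic bezier, #0000ff→cut S739 F1503: (83.166,82.804) → (80.336,92.400) → (76.868,100.826) → (72.761,108.083) → (68.017,114.170) → (62.634,119.087) → (56.613,122.835) → (49.954,125.413) → (42.657,126.822)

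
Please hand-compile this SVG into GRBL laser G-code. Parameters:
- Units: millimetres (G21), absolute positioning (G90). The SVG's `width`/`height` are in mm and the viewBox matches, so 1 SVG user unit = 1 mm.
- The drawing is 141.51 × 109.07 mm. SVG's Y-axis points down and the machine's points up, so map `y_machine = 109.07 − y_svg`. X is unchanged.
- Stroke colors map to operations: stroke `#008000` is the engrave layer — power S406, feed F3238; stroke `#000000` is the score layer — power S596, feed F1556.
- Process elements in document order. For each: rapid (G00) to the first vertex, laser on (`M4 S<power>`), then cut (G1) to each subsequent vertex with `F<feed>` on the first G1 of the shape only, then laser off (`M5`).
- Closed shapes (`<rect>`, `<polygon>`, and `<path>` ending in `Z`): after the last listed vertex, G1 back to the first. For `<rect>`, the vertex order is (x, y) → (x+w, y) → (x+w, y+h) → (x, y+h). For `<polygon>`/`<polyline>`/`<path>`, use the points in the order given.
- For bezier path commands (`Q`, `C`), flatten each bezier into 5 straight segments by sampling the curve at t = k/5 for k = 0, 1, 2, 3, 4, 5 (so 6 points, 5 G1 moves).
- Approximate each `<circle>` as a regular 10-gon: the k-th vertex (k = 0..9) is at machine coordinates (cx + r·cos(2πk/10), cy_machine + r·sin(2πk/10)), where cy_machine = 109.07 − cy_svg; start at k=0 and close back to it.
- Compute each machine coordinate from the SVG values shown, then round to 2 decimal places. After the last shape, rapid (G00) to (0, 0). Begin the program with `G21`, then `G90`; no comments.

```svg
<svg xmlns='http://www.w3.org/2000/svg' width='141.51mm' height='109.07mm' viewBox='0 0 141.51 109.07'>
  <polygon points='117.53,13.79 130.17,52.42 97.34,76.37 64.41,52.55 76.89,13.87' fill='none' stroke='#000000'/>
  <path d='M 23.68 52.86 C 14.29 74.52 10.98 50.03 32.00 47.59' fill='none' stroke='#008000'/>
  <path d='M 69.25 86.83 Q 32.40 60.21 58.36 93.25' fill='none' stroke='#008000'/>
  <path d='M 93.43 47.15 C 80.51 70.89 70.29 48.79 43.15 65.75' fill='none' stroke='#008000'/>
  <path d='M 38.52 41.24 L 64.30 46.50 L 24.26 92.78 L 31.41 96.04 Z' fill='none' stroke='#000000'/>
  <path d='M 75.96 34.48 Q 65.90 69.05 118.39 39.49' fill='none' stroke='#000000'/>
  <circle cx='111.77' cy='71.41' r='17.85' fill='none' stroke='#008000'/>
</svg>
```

Since the viewBox matches the mm dimensions, user units are millimetres directly. The only transform is the Y-flip y_m = 109.07 − y_svg.

Shape 1 is a regular polygon drawn with `<polygon>`. Its stroke #000000 means score at S596, F1556. After flipping Y the toolpath is (117.53,95.28) → (130.17,56.65) → (97.34,32.70) → (64.41,56.52) → (76.89,95.20) → (117.53,95.28), returning to the start.

Shape 2 is a cubic bezier drawn with `<path>`. Its stroke #008000 means engrave at S406, F3238. After flipping Y the toolpath is (23.68,56.21) → (18.92,48.21) → (16.50,48.01) → (17.29,52.33) → (22.16,57.92) → (32.00,61.48).

Shape 3 is a quadratic bezier drawn with `<path>`. Its stroke #008000 means engrave at S406, F3238. After flipping Y the toolpath is (69.25,22.24) → (57.02,30.50) → (49.82,33.99) → (47.64,32.71) → (50.49,26.65) → (58.36,15.82).

Shape 4 is a cubic bezier drawn with `<path>`. Its stroke #008000 means engrave at S406, F3238. After flipping Y the toolpath is (93.43,61.92) → (85.85,52.50) → (77.97,50.00) → (68.85,50.36) → (57.56,49.49) → (43.15,43.32).

Shape 5 is a closed polygon drawn with `<path>`. Its stroke #000000 means score at S596, F1556. After flipping Y the toolpath is (38.52,67.83) → (64.30,62.57) → (24.26,16.29) → (31.41,13.03) → (38.52,67.83), returning to the start.

Shape 6 is a quadratic bezier drawn with `<path>`. Its stroke #000000 means score at S596, F1556. After flipping Y the toolpath is (75.96,74.59) → (74.44,63.33) → (77.92,57.19) → (86.41,56.19) → (99.90,60.32) → (118.39,69.58).

Shape 7 is a circle drawn with `<circle>`. Its stroke #008000 means engrave at S406, F3238. After flipping Y the toolpath is (129.62,37.66) → (126.21,48.15) → (117.29,54.64) → (106.25,54.64) → (97.33,48.15) → (93.92,37.66) → (97.33,27.17) → (106.25,20.68) → (117.29,20.68) → (126.21,27.17) → (129.62,37.66), returning to the start.

G21
G90
G00 X117.53 Y95.28
M4 S596
G1 X130.17 Y56.65 F1556
G1 X97.34 Y32.70
G1 X64.41 Y56.52
G1 X76.89 Y95.20
G1 X117.53 Y95.28
M5
G00 X23.68 Y56.21
M4 S406
G1 X18.92 Y48.21 F3238
G1 X16.50 Y48.01
G1 X17.29 Y52.33
G1 X22.16 Y57.92
G1 X32.00 Y61.48
M5
G00 X69.25 Y22.24
M4 S406
G1 X57.02 Y30.50 F3238
G1 X49.82 Y33.99
G1 X47.64 Y32.71
G1 X50.49 Y26.65
G1 X58.36 Y15.82
M5
G00 X93.43 Y61.92
M4 S406
G1 X85.85 Y52.50 F3238
G1 X77.97 Y50.00
G1 X68.85 Y50.36
G1 X57.56 Y49.49
G1 X43.15 Y43.32
M5
G00 X38.52 Y67.83
M4 S596
G1 X64.30 Y62.57 F1556
G1 X24.26 Y16.29
G1 X31.41 Y13.03
G1 X38.52 Y67.83
M5
G00 X75.96 Y74.59
M4 S596
G1 X74.44 Y63.33 F1556
G1 X77.92 Y57.19
G1 X86.41 Y56.19
G1 X99.90 Y60.32
G1 X118.39 Y69.58
M5
G00 X129.62 Y37.66
M4 S406
G1 X126.21 Y48.15 F3238
G1 X117.29 Y54.64
G1 X106.25 Y54.64
G1 X97.33 Y48.15
G1 X93.92 Y37.66
G1 X97.33 Y27.17
G1 X106.25 Y20.68
G1 X117.29 Y20.68
G1 X126.21 Y27.17
G1 X129.62 Y37.66
M5
G00 X0.00 Y0.00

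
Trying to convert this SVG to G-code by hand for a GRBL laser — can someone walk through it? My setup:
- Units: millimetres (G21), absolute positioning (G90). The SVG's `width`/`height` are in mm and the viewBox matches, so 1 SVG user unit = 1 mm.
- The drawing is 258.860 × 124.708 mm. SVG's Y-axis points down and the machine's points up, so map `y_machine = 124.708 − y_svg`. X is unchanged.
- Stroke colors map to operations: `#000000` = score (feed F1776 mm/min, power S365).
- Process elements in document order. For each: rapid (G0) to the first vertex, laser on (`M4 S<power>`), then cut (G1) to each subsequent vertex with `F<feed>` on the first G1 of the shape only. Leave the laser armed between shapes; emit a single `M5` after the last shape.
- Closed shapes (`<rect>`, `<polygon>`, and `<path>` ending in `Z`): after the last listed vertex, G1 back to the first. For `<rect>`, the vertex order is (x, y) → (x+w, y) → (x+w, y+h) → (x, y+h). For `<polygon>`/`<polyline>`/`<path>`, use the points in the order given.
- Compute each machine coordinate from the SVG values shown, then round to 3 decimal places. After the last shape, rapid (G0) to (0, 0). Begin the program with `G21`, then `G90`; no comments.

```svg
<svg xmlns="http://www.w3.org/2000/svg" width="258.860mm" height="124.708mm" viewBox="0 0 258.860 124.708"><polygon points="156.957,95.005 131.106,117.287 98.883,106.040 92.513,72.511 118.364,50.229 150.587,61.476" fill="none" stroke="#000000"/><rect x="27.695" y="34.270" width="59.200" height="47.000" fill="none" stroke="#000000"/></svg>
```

1 u = 1 mm; y_m = 124.708 − y.

[1] `<polygon>` regular polygon, #000000→score S365 F1776: (156.957,29.703) → (131.106,7.421) → (98.883,18.668) → (92.513,52.197) → (118.364,74.479) → (150.587,63.232) → (156.957,29.703) (closed)

[2] `<rect>` rectangle, #000000→score S365 F1776: (27.695,90.438) → (86.895,90.438) → (86.895,43.438) → (27.695,43.438) → (27.695,90.438) (closed)

G21
G90
G0 X156.957 Y29.703
M4 S365
G1 X131.106 Y7.421 F1776
G1 X98.883 Y18.668
G1 X92.513 Y52.197
G1 X118.364 Y74.479
G1 X150.587 Y63.232
G1 X156.957 Y29.703
G0 X27.695 Y90.438
M4 S365
G1 X86.895 Y90.438 F1776
G1 X86.895 Y43.438
G1 X27.695 Y43.438
G1 X27.695 Y90.438
M5
G0 X0.000 Y0.000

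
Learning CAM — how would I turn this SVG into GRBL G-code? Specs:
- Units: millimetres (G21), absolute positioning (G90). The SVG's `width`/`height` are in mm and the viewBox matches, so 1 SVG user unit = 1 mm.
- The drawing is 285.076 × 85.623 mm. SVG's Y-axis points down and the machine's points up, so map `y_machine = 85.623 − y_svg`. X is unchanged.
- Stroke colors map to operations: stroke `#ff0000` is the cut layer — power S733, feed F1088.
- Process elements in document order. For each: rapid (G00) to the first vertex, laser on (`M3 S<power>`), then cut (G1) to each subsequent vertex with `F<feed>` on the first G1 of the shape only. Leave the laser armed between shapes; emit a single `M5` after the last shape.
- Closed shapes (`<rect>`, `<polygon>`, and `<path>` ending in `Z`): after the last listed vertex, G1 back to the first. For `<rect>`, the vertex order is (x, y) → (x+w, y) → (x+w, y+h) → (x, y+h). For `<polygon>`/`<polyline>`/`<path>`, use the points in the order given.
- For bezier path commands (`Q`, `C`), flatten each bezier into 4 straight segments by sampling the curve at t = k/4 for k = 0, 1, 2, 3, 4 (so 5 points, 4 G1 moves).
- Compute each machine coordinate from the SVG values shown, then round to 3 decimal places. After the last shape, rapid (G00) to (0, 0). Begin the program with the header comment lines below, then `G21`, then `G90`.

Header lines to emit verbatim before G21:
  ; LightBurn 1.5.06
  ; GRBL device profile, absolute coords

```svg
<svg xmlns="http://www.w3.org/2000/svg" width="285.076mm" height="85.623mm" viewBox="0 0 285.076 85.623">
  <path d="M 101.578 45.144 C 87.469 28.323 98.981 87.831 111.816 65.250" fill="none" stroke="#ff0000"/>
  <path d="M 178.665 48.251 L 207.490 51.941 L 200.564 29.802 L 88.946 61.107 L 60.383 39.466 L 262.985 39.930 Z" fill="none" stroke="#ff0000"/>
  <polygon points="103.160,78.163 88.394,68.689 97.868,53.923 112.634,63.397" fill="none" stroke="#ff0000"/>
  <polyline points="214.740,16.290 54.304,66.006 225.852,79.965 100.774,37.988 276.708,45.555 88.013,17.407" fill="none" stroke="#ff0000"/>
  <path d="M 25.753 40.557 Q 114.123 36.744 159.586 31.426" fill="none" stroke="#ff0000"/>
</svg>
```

; LightBurn 1.5.06
; GRBL device profile, absolute coords
G21
G90
G00 X101.578 Y40.479
M3 S733
G1 X95.421 Y41.258 F1088
G1 X96.593 Y28.266
G1 X102.817 Y16.354
G1 X111.816 Y20.373
G00 X178.665 Y37.372
M3 S733
G1 X207.490 Y33.682 F1088
G1 X200.564 Y55.821
G1 X88.946 Y24.516
G1 X60.383 Y46.157
G1 X262.985 Y45.693
G1 X178.665 Y37.372
G00 X103.160 Y7.460
M3 S733
G1 X88.394 Y16.934 F1088
G1 X97.868 Y31.700
G1 X112.634 Y22.226
G1 X103.160 Y7.460
G00 X214.740 Y69.333
M3 S733
G1 X54.304 Y19.617 F1088
G1 X225.852 Y5.658
G1 X100.774 Y47.635
G1 X276.708 Y40.068
G1 X88.013 Y68.216
G00 X25.753 Y45.066
M3 S733
G1 X67.256 Y47.067 F1088
G1 X103.396 Y49.255
G1 X134.173 Y51.632
G1 X159.586 Y54.197
M5
G00 X0.000 Y0.000

viewBox `0 0 285.076 85.623` with mm width/height → 1 unit = 1 mm. Flip: y_m = 85.623 − y_svg.

**Shape 1** — `<path>` cubic bezier, stroke `#ff0000` → cut (S733, F1088). Control points (SVG): P0=(101.578,45.144), P1=(87.469,28.323), P2=(98.981,87.831), P3=(111.816,65.250); sampled at t=k/4. Machine vertices: (101.578,40.479) → (95.421,41.258) → (96.593,28.266) → (102.817,16.354) → (111.816,20.373). Open path.

**Shape 2** — `<path>` closed polygon, stroke `#ff0000` → cut (S733, F1088). Machine vertices: (178.665,37.372) → (207.490,33.682) → (200.564,55.821) → (88.946,24.516) → (60.383,46.157) → (262.985,45.693) → (178.665,37.372). Closed: final G1 returns to the first vertex.

**Shape 3** — `<polygon>` regular polygon, stroke `#ff0000` → cut (S733, F1088). Machine vertices: (103.160,7.460) → (88.394,16.934) → (97.868,31.700) → (112.634,22.226) → (103.160,7.460). Closed: final G1 returns to the first vertex.

**Shape 4** — `<polyline>` open polyline, stroke `#ff0000` → cut (S733, F1088). Machine vertices: (214.740,69.333) → (54.304,19.617) → (225.852,5.658) → (100.774,47.635) → (276.708,40.068) → (88.013,68.216). Open path.

**Shape 5** — `<path>` quadratic bezier, stroke `#ff0000` → cut (S733, F1088). Control points (SVG): P0=(25.753,40.557), P1=(114.123,36.744), P2=(159.586,31.426); sampled at t=k/4. Machine vertices: (25.753,45.066) → (67.256,47.067) → (103.396,49.255) → (134.173,51.632) → (159.586,54.197). Open path.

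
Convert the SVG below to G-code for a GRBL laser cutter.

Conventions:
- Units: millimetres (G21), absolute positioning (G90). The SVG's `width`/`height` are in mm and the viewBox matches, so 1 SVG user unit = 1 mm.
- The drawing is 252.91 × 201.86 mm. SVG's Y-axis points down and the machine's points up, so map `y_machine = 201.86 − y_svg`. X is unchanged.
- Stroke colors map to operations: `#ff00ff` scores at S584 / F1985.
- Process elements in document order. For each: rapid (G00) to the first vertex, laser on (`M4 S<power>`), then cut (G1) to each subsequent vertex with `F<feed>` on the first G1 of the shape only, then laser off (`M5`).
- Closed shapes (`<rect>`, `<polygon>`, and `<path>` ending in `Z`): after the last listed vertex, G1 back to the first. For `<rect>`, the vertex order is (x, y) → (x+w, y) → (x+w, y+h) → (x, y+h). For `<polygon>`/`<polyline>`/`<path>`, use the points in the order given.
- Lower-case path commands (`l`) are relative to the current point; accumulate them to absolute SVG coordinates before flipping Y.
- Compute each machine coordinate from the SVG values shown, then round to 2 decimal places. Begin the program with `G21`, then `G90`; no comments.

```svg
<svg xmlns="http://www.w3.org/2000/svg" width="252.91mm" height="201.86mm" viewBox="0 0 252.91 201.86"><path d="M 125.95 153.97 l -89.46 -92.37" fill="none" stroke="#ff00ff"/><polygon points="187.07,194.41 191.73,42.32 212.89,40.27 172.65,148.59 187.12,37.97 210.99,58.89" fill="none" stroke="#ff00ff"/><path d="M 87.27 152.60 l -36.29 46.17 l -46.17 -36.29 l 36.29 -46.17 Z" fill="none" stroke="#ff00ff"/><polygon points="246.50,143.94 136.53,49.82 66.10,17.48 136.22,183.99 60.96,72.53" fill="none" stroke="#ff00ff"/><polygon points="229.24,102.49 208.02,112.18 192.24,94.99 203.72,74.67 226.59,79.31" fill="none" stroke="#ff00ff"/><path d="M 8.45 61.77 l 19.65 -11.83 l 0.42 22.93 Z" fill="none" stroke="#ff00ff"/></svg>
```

viewBox `0 0 252.91 201.86` with mm width/height → 1 unit = 1 mm. Flip: y_m = 201.86 − y_svg.

**Shape 1** — `<path>` line segment, stroke `#ff00ff` → score (S584, F1985). Machine vertices: (125.95,47.89) → (36.49,140.26). Open path.

**Shape 2** — `<polygon>` closed polygon, stroke `#ff00ff` → score (S584, F1985). Machine vertices: (187.07,7.45) → (191.73,159.54) → (212.89,161.59) → (172.65,53.27) → (187.12,163.89) → (210.99,142.97) → (187.07,7.45). Closed: final G1 returns to the first vertex.

**Shape 3** — `<path>` regular polygon, stroke `#ff00ff` → score (S584, F1985). Machine vertices: (87.27,49.26) → (50.98,3.09) → (4.81,39.38) → (41.10,85.55) → (87.27,49.26). Closed: final G1 returns to the first vertex.

**Shape 4** — `<polygon>` closed polygon, stroke `#ff00ff` → score (S584, F1985). Machine vertices: (246.50,57.92) → (136.53,152.04) → (66.10,184.38) → (136.22,17.87) → (60.96,129.33) → (246.50,57.92). Closed: final G1 returns to the first vertex.

**Shape 5** — `<polygon>` regular polygon, stroke `#ff00ff` → score (S584, F1985). Machine vertices: (229.24,99.37) → (208.02,89.68) → (192.24,106.87) → (203.72,127.19) → (226.59,122.55) → (229.24,99.37). Closed: final G1 returns to the first vertex.

**Shape 6** — `<path>` regular polygon, stroke `#ff00ff` → score (S584, F1985). Machine vertices: (8.45,140.09) → (28.10,151.92) → (28.52,128.99) → (8.45,140.09). Closed: final G1 returns to the first vertex.

G21
G90
G00 X125.95 Y47.89
M4 S584
G1 X36.49 Y140.26 F1985
M5
G00 X187.07 Y7.45
M4 S584
G1 X191.73 Y159.54 F1985
G1 X212.89 Y161.59
G1 X172.65 Y53.27
G1 X187.12 Y163.89
G1 X210.99 Y142.97
G1 X187.07 Y7.45
M5
G00 X87.27 Y49.26
M4 S584
G1 X50.98 Y3.09 F1985
G1 X4.81 Y39.38
G1 X41.10 Y85.55
G1 X87.27 Y49.26
M5
G00 X246.50 Y57.92
M4 S584
G1 X136.53 Y152.04 F1985
G1 X66.10 Y184.38
G1 X136.22 Y17.87
G1 X60.96 Y129.33
G1 X246.50 Y57.92
M5
G00 X229.24 Y99.37
M4 S584
G1 X208.02 Y89.68 F1985
G1 X192.24 Y106.87
G1 X203.72 Y127.19
G1 X226.59 Y122.55
G1 X229.24 Y99.37
M5
G00 X8.45 Y140.09
M4 S584
G1 X28.10 Y151.92 F1985
G1 X28.52 Y128.99
G1 X8.45 Y140.09
M5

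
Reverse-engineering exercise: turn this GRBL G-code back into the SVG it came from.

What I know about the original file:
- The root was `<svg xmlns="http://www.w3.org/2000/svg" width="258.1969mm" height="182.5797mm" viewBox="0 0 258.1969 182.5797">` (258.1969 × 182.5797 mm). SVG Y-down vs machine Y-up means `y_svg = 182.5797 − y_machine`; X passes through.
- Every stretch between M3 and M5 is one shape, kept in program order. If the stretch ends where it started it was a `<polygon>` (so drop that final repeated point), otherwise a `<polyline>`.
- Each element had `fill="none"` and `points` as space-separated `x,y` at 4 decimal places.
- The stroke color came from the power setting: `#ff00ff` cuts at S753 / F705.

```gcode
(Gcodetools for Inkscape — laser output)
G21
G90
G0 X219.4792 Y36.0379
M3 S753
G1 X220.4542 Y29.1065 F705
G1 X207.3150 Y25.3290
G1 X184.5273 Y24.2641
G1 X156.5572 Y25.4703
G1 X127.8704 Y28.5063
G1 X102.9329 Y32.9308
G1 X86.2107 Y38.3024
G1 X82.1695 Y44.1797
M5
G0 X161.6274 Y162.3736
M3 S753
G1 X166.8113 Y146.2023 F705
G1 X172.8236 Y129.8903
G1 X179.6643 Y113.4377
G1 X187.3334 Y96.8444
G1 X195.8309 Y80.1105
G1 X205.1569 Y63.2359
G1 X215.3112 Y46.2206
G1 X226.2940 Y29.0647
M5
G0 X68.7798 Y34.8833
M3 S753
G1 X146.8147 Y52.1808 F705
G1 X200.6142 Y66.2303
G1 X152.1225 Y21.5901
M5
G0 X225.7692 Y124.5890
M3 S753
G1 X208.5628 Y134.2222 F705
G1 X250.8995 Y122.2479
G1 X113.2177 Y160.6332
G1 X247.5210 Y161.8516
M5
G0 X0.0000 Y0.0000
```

Machine Y-up, SVG Y-down with viewBox height 182.5797, so y_svg = 182.5797 − y_machine; X carries over. Every run uses S753, so all elements get stroke `#ff00ff` (cut).

Run 1: The run is open, so emit a `<polyline>` with points (Y-flipped): 219.4792,146.5418 220.4542,153.4732 207.3150,157.2507 184.5273,158.3156 156.5572,157.1094 127.8704,154.0734 102.9329,149.6489 86.2107,144.2773 82.1695,138.4000.

Run 2: The run is open, so emit a `<polyline>` with points (Y-flipped): 161.6274,20.2061 166.8113,36.3774 172.8236,52.6894 179.6643,69.1420 187.3334,85.7353 195.8309,102.4692 205.1569,119.3438 215.3112,136.3591 226.2940,153.5150.

Run 3: The run is open, so emit a `<polyline>` with points (Y-flipped): 68.7798,147.6964 146.8147,130.3989 200.6142,116.3494 152.1225,160.9896.

Run 4: The run is open, so emit a `<polyline>` with points (Y-flipped): 225.7692,57.9907 208.5628,48.3575 250.8995,60.3318 113.2177,21.9465 247.5210,20.7281.

<svg xmlns="http://www.w3.org/2000/svg" width="258.1969mm" height="182.5797mm" viewBox="0 0 258.1969 182.5797">
  <polyline points="219.4792,146.5418 220.4542,153.4732 207.3150,157.2507 184.5273,158.3156 156.5572,157.1094 127.8704,154.0734 102.9329,149.6489 86.2107,144.2773 82.1695,138.4000" fill="none" stroke="#ff00ff"/>
  <polyline points="161.6274,20.2061 166.8113,36.3774 172.8236,52.6894 179.6643,69.1420 187.3334,85.7353 195.8309,102.4692 205.1569,119.3438 215.3112,136.3591 226.2940,153.5150" fill="none" stroke="#ff00ff"/>
  <polyline points="68.7798,147.6964 146.8147,130.3989 200.6142,116.3494 152.1225,160.9896" fill="none" stroke="#ff00ff"/>
  <polyline points="225.7692,57.9907 208.5628,48.3575 250.8995,60.3318 113.2177,21.9465 247.5210,20.7281" fill="none" stroke="#ff00ff"/>
</svg>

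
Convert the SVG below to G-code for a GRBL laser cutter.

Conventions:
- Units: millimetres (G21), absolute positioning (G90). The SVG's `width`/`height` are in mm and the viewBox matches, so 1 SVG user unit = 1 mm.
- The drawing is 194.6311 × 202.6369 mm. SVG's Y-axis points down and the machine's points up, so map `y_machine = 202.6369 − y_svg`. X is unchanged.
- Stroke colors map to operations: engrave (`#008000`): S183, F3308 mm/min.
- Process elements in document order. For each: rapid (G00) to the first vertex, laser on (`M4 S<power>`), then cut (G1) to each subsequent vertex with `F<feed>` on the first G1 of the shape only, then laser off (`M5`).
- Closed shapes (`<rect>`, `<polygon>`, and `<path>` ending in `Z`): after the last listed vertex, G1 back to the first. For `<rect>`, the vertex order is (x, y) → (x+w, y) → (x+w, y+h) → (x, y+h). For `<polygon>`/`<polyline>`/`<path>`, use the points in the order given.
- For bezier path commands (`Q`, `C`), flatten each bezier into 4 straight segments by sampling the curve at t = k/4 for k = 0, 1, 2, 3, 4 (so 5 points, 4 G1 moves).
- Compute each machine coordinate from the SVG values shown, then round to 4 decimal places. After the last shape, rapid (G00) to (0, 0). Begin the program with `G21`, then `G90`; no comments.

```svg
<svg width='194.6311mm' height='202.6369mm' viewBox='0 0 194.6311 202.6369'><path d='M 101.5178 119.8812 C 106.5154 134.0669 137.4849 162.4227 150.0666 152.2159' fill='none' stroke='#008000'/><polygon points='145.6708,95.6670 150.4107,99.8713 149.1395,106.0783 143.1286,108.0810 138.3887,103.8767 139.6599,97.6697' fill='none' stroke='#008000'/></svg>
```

G21
G90
G00 X101.5178 Y82.7557
M4 S183
G1 X109.4426 Y70.2835 F3308
G1 X122.9482 Y57.4412
G1 X137.8757 Y49.1724
G1 X150.0666 Y50.4210
M5
G00 X145.6708 Y106.9699
M4 S183
G1 X150.4107 Y102.7656 F3308
G1 X149.1395 Y96.5586
G1 X143.1286 Y94.5559
G1 X138.3887 Y98.7602
G1 X139.6599 Y104.9672
G1 X145.6708 Y106.9699
M5
G00 X0.0000 Y0.0000

Since the viewBox matches the mm dimensions, user units are millimetres directly. The only transform is the Y-flip y_m = 202.6369 − y_svg.

Shape 1 is a cubic bezier drawn with `<path>`. Its stroke #008000 means engrave at S183, F3308. After flipping Y the toolpath is (101.5178,82.7557) → (109.4426,70.2835) → (122.9482,57.4412) → (137.8757,49.1724) → (150.0666,50.4210).

Shape 2 is a regular polygon drawn with `<polygon>`. Its stroke #008000 means engrave at S183, F3308. After flipping Y the toolpath is (145.6708,106.9699) → (150.4107,102.7656) → (149.1395,96.5586) → (143.1286,94.5559) → (138.3887,98.7602) → (139.6599,104.9672) → (145.6708,106.9699), returning to the start.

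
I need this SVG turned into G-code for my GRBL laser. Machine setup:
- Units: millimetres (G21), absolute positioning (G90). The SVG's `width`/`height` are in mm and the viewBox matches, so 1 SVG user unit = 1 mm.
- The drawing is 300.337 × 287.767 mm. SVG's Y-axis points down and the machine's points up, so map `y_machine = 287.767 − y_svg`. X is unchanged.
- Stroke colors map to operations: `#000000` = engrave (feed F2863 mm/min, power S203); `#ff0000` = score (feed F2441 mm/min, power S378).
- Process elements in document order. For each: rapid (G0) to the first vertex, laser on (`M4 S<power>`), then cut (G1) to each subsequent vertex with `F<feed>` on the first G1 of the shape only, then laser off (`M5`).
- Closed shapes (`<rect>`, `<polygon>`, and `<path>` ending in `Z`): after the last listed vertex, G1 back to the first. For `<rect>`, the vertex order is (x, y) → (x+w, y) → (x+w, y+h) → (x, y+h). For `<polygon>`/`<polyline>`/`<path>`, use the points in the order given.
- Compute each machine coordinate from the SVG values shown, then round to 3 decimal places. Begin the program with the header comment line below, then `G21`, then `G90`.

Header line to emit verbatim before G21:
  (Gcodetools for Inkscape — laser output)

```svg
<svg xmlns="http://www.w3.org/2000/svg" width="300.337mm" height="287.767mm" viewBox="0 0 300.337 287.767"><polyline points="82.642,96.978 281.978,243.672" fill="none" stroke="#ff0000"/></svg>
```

viewBox `0 0 300.337 287.767` with mm width/height → 1 unit = 1 mm. Flip: y_m = 287.767 − y_svg.

**Shape 1** — `<polyline>` line segment, stroke `#ff0000` → score (S378, F2441). Machine vertices: (82.642,190.789) → (281.978,44.095). Open path.

(Gcodetools for Inkscape — laser output)
G21
G90
G0 X82.642 Y190.789
M4 S378
G1 X281.978 Y44.095 F2441
M5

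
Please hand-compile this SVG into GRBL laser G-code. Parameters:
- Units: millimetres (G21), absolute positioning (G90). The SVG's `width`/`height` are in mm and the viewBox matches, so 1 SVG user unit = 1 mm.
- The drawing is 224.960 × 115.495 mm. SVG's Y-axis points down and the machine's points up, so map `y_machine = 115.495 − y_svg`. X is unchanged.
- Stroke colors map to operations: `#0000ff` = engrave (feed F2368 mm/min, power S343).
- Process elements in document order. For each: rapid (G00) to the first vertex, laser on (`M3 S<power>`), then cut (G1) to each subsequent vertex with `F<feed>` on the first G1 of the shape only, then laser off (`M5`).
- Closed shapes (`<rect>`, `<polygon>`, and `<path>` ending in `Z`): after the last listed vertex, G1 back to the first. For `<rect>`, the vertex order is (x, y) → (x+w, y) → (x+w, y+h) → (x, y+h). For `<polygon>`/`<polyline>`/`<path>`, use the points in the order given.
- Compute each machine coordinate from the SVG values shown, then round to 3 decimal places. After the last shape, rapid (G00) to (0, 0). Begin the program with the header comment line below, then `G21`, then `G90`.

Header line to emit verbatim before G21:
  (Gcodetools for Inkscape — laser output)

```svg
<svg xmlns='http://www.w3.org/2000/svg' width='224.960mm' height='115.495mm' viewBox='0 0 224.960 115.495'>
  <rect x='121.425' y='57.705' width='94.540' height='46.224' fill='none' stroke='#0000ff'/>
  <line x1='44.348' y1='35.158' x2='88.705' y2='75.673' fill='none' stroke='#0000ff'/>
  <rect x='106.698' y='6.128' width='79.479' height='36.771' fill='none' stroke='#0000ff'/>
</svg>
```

(Gcodetools for Inkscape — laser output)
G21
G90
G00 X121.425 Y57.790
M3 S343
G1 X215.965 Y57.790 F2368
G1 X215.965 Y11.566
G1 X121.425 Y11.566
G1 X121.425 Y57.790
M5
G00 X44.348 Y80.337
M3 S343
G1 X88.705 Y39.822 F2368
M5
G00 X106.698 Y109.367
M3 S343
G1 X186.177 Y109.367 F2368
G1 X186.177 Y72.596
G1 X106.698 Y72.596
G1 X106.698 Y109.367
M5
G00 X0.000 Y0.000

viewBox `0 0 224.960 115.495` with mm width/height → 1 unit = 1 mm. Flip: y_m = 115.495 − y_svg.

**Shape 1** — `<rect>` rectangle, stroke `#0000ff` → engrave (S343, F2368). Machine vertices: (121.425,57.790) → (215.965,57.790) → (215.965,11.566) → (121.425,11.566) → (121.425,57.790). Closed: final G1 returns to the first vertex.

**Shape 2** — `<line>` line segment, stroke `#0000ff` → engrave (S343, F2368). Machine vertices: (44.348,80.337) → (88.705,39.822). Open path.

**Shape 3** — `<rect>` rectangle, stroke `#0000ff` → engrave (S343, F2368). Machine vertices: (106.698,109.367) → (186.177,109.367) → (186.177,72.596) → (106.698,72.596) → (106.698,109.367). Closed: final G1 returns to the first vertex.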